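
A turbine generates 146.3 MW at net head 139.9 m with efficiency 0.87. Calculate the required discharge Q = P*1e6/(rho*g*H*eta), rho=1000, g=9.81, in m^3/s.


Q = 146.3 * 1e6 / (1000 * 9.81 * 139.9 * 0.87) = 122.5288 m^3/s


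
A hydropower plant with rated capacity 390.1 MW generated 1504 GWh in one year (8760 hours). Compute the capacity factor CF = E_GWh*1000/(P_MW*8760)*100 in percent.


CF = 1504 * 1000 / (390.1 * 8760) * 100 = 44.0117 %


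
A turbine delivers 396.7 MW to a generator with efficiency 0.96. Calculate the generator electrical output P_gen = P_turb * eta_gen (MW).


P_gen = 396.7 * 0.96 = 380.8320 MW


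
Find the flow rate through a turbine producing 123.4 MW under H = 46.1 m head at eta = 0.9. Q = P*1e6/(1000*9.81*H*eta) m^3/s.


Q = 123.4 * 1e6 / (1000 * 9.81 * 46.1 * 0.9) = 303.1815 m^3/s


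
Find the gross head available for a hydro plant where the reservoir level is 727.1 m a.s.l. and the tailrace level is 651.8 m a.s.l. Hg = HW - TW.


Hg = 727.1 - 651.8 = 75.3000 m


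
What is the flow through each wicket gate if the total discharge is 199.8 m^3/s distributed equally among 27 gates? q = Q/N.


q = 199.8 / 27 = 7.4000 m^3/s


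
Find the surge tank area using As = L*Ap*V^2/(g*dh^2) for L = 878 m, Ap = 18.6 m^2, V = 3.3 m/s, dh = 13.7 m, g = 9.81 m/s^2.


As = 878 * 18.6 * 3.3^2 / (9.81 * 13.7^2) = 96.5885 m^2


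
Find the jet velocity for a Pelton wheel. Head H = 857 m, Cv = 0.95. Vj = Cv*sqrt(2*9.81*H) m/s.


Vj = 0.95 * sqrt(2*9.81*857) = 123.1866 m/s


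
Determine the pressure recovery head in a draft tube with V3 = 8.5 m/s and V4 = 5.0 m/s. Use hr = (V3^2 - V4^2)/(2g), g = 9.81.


hr = (8.5^2 - 5.0^2) / (2*9.81) = 2.4083 m


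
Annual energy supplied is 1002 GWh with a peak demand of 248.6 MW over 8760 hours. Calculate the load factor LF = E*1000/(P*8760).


LF = 1002 * 1000 / (248.6 * 8760) = 0.4601


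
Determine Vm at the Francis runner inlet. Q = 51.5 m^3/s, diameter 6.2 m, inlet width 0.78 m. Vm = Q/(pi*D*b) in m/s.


Vm = 51.5 / (pi * 6.2 * 0.78) = 3.3898 m/s


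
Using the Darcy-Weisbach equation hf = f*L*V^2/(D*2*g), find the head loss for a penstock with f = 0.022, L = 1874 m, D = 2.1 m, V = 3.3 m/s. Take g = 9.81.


hf = 0.022 * 1874 * 3.3^2 / (2.1 * 2 * 9.81) = 10.8969 m


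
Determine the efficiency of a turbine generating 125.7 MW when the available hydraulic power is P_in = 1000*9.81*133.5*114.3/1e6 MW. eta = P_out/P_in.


P_in = 1000 * 9.81 * 133.5 * 114.3 / 1e6 = 149.6913 MW
eta = 125.7 / 149.6913 = 0.8397


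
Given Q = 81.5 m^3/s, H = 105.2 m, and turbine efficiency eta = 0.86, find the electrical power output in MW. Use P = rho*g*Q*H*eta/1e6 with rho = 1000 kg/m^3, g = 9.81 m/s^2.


P = 1000 * 9.81 * 81.5 * 105.2 * 0.86 / 1e6 = 72.3337 MW


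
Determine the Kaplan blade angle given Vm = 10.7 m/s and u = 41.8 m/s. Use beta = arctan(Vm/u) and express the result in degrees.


beta = arctan(10.7 / 41.8) = 14.3583 degrees


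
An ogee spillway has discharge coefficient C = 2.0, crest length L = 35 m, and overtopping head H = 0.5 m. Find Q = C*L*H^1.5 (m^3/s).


Q = 2.0 * 35 * 0.5^1.5 = 24.7487 m^3/s


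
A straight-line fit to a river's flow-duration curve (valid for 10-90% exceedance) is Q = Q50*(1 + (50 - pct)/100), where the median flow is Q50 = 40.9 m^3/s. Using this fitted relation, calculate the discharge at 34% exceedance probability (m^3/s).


Q = 40.9 * (1 + (50 - 34)/100) = 47.4440 m^3/s


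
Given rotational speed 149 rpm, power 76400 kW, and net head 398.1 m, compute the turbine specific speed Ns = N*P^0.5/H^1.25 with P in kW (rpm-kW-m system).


Ns = 149 * 76400^0.5 / 398.1^1.25 = 23.1602


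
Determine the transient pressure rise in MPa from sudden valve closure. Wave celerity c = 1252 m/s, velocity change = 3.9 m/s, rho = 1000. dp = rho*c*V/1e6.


dp = 1000 * 1252 * 3.9 / 1e6 = 4.8828 MPa


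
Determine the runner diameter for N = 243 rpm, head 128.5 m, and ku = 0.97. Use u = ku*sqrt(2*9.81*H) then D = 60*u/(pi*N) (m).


u = 0.97 * sqrt(2*9.81*128.5) = 48.7049 m/s
D = 60 * 48.7049 / (pi * 243) = 3.8280 m


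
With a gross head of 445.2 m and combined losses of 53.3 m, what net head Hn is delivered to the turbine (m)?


Hn = 445.2 - 53.3 = 391.9000 m


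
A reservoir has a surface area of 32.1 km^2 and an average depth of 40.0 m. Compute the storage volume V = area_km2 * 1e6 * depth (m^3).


V = 32.1 * 1e6 * 40.0 = 1.2840e+09 m^3


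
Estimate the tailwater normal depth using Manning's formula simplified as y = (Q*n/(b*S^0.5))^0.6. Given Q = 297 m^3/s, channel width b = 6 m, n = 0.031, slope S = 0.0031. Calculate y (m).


y = (297 * 0.031 / (6 * 0.0031^0.5))^0.6 = 7.3143 m


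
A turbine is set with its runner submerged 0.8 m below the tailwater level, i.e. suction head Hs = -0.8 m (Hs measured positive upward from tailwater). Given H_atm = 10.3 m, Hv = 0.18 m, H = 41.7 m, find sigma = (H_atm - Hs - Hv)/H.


sigma = (10.3 - (-0.8) - 0.18) / 41.7 = 0.2619


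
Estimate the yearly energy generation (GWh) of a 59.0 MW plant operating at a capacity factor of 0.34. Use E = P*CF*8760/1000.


E = 59.0 * 0.34 * 8760 / 1000 = 175.7256 GWh


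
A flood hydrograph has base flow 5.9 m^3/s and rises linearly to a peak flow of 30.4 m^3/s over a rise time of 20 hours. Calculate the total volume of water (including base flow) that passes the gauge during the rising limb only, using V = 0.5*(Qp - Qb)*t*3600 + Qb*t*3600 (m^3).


V = 0.5*(30.4 - 5.9)*20*3600 + 5.9*20*3600 = 1.3068e+06 m^3


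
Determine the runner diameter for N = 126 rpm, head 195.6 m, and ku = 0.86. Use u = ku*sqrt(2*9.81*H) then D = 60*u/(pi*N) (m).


u = 0.86 * sqrt(2*9.81*195.6) = 53.2761 m/s
D = 60 * 53.2761 / (pi * 126) = 8.0754 m


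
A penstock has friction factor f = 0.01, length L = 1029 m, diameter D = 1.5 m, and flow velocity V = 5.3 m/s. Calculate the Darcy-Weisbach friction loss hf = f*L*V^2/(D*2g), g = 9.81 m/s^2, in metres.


hf = 0.01 * 1029 * 5.3^2 / (1.5 * 2 * 9.81) = 9.8215 m


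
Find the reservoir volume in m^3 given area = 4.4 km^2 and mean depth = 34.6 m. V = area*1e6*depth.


V = 4.4 * 1e6 * 34.6 = 1.5224e+08 m^3


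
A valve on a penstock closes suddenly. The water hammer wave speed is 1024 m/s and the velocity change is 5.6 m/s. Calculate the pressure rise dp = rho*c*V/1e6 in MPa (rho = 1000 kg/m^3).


dp = 1000 * 1024 * 5.6 / 1e6 = 5.7344 MPa


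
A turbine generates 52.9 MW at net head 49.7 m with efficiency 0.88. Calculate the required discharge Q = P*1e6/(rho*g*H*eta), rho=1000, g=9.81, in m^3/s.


Q = 52.9 * 1e6 / (1000 * 9.81 * 49.7 * 0.88) = 123.2956 m^3/s


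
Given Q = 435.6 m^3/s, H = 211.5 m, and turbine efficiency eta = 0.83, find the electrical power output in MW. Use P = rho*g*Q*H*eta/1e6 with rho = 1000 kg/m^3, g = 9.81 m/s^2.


P = 1000 * 9.81 * 435.6 * 211.5 * 0.83 / 1e6 = 750.1452 MW


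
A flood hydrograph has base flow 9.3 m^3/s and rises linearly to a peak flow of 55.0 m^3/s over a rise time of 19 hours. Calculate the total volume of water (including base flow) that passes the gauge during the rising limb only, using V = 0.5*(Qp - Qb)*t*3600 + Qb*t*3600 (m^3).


V = 0.5*(55.0 - 9.3)*19*3600 + 9.3*19*3600 = 2.1991e+06 m^3


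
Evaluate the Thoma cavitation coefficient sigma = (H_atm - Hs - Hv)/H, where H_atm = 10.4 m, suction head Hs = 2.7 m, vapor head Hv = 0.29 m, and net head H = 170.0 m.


sigma = (10.4 - 2.7 - 0.29) / 170.0 = 0.0436


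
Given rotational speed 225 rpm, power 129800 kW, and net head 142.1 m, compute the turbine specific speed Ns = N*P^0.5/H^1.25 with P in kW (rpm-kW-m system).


Ns = 225 * 129800^0.5 / 142.1^1.25 = 165.2256


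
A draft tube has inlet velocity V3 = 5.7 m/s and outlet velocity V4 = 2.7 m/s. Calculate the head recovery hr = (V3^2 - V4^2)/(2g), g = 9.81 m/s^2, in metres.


hr = (5.7^2 - 2.7^2) / (2*9.81) = 1.2844 m


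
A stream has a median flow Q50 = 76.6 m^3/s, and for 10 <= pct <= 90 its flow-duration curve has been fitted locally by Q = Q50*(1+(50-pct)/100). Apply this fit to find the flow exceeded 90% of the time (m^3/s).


Q = 76.6 * (1 + (50 - 90)/100) = 45.9600 m^3/s


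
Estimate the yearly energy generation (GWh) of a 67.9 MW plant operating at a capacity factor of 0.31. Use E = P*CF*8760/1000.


E = 67.9 * 0.31 * 8760 / 1000 = 184.3892 GWh


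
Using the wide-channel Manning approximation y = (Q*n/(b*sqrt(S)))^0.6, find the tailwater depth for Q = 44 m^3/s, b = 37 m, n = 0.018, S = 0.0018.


y = (44 * 0.018 / (37 * 0.0018^0.5))^0.6 = 0.6633 m


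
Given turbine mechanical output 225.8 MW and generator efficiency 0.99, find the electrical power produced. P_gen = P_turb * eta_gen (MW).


P_gen = 225.8 * 0.99 = 223.5420 MW


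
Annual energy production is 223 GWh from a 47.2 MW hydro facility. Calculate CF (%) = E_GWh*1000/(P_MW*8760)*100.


CF = 223 * 1000 / (47.2 * 8760) * 100 = 53.9335 %


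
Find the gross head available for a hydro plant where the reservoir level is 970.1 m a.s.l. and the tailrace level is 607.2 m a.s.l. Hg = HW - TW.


Hg = 970.1 - 607.2 = 362.9000 m


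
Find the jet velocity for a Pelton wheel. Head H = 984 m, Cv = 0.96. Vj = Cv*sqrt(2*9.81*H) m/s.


Vj = 0.96 * sqrt(2*9.81*984) = 133.3885 m/s


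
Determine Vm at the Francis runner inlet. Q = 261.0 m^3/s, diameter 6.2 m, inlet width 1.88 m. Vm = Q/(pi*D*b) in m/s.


Vm = 261.0 / (pi * 6.2 * 1.88) = 7.1276 m/s


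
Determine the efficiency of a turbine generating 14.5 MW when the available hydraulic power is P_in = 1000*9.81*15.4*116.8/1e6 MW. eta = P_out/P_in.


P_in = 1000 * 9.81 * 15.4 * 116.8 / 1e6 = 17.6454 MW
eta = 14.5 / 17.6454 = 0.8217


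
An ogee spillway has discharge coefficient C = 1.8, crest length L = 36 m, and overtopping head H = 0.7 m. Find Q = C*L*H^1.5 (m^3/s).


Q = 1.8 * 36 * 0.7^1.5 = 37.9509 m^3/s


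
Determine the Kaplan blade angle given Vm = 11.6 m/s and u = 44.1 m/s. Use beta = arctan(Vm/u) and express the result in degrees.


beta = arctan(11.6 / 44.1) = 14.7372 degrees


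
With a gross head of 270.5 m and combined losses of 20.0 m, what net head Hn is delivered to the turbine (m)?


Hn = 270.5 - 20.0 = 250.5000 m


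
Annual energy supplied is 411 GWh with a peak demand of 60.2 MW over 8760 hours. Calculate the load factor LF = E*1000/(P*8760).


LF = 411 * 1000 / (60.2 * 8760) = 0.7794


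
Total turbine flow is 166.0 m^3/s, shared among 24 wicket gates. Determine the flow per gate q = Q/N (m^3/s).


q = 166.0 / 24 = 6.9167 m^3/s


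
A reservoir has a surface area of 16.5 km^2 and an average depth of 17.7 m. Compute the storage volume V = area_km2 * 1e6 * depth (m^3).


V = 16.5 * 1e6 * 17.7 = 2.9205e+08 m^3


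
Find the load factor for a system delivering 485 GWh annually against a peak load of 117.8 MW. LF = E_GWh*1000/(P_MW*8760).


LF = 485 * 1000 / (117.8 * 8760) = 0.4700


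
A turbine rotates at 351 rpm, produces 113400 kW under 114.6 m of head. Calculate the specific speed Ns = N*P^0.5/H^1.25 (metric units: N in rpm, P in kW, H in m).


Ns = 351 * 113400^0.5 / 114.6^1.25 = 315.2339


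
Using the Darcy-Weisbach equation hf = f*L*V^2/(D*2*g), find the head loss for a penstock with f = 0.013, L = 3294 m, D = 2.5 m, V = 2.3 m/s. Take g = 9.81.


hf = 0.013 * 3294 * 2.3^2 / (2.5 * 2 * 9.81) = 4.6183 m


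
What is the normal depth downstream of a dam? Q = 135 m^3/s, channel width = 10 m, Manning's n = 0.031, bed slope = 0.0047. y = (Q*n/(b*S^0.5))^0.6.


y = (135 * 0.031 / (10 * 0.0047^0.5))^0.6 = 2.9607 m


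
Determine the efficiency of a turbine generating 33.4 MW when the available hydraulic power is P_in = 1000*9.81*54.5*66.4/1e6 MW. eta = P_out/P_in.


P_in = 1000 * 9.81 * 54.5 * 66.4 / 1e6 = 35.5004 MW
eta = 33.4 / 35.5004 = 0.9408


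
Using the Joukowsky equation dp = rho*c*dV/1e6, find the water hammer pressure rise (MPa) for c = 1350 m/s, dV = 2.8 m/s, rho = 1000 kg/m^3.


dp = 1000 * 1350 * 2.8 / 1e6 = 3.7800 MPa


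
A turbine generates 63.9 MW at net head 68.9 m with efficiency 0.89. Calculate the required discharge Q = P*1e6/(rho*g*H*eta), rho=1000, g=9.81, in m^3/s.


Q = 63.9 * 1e6 / (1000 * 9.81 * 68.9 * 0.89) = 106.2240 m^3/s


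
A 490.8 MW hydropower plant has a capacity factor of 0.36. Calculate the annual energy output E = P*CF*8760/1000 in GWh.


E = 490.8 * 0.36 * 8760 / 1000 = 1547.7869 GWh


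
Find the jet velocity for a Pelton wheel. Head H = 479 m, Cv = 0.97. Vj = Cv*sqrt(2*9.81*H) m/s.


Vj = 0.97 * sqrt(2*9.81*479) = 94.0349 m/s


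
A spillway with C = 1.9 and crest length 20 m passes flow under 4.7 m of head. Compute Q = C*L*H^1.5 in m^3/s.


Q = 1.9 * 20 * 4.7^1.5 = 387.1956 m^3/s


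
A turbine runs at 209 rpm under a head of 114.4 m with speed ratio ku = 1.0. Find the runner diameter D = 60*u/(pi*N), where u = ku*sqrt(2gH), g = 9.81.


u = 1.0 * sqrt(2*9.81*114.4) = 47.3764 m/s
D = 60 * 47.3764 / (pi * 209) = 4.3293 m


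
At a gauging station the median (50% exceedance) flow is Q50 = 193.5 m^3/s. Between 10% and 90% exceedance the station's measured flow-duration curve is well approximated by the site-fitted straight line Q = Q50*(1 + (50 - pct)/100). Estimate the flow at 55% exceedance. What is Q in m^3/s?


Q = 193.5 * (1 + (50 - 55)/100) = 183.8250 m^3/s


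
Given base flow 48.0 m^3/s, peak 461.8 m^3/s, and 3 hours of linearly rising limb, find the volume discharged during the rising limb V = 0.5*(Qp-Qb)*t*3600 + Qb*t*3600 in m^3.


V = 0.5*(461.8 - 48.0)*3*3600 + 48.0*3*3600 = 2.7529e+06 m^3


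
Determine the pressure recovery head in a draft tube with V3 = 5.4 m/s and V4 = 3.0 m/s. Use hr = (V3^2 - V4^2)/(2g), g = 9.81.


hr = (5.4^2 - 3.0^2) / (2*9.81) = 1.0275 m


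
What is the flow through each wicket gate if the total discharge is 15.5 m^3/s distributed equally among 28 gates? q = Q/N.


q = 15.5 / 28 = 0.5536 m^3/s


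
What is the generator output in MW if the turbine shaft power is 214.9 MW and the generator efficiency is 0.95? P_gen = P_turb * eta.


P_gen = 214.9 * 0.95 = 204.1550 MW


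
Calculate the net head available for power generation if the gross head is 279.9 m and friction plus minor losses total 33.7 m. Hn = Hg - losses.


Hn = 279.9 - 33.7 = 246.2000 m


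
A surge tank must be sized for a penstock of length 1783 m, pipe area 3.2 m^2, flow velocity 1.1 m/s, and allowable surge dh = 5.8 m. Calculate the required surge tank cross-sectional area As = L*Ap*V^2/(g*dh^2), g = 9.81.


As = 1783 * 3.2 * 1.1^2 / (9.81 * 5.8^2) = 20.9200 m^2


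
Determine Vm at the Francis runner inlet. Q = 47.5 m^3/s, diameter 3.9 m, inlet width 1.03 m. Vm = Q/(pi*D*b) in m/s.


Vm = 47.5 / (pi * 3.9 * 1.03) = 3.7639 m/s


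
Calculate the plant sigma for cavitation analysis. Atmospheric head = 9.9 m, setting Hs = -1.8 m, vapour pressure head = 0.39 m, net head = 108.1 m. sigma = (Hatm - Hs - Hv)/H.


sigma = (9.9 - (-1.8) - 0.39) / 108.1 = 0.1046


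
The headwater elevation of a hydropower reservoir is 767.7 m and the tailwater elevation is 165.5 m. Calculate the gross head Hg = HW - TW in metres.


Hg = 767.7 - 165.5 = 602.2000 m


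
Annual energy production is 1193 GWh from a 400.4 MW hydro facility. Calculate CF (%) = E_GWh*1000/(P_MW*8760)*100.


CF = 1193 * 1000 / (400.4 * 8760) * 100 = 34.0128 %


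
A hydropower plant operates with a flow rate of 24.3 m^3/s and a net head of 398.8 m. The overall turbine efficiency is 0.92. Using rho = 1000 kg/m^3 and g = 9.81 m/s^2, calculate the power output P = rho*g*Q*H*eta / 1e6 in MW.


P = 1000 * 9.81 * 24.3 * 398.8 * 0.92 / 1e6 = 87.4618 MW


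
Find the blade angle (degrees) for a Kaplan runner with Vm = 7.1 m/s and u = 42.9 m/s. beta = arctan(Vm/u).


beta = arctan(7.1 / 42.9) = 9.3973 degrees


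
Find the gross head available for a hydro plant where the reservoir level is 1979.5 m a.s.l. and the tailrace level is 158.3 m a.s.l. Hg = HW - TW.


Hg = 1979.5 - 158.3 = 1821.2000 m


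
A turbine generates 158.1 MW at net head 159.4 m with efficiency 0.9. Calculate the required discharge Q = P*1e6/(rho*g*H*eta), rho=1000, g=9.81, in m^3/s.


Q = 158.1 * 1e6 / (1000 * 9.81 * 159.4 * 0.9) = 112.3394 m^3/s


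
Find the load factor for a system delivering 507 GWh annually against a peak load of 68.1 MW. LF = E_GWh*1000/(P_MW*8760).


LF = 507 * 1000 / (68.1 * 8760) = 0.8499


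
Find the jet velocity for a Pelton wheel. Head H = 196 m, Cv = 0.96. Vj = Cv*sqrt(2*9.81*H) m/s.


Vj = 0.96 * sqrt(2*9.81*196) = 59.5318 m/s


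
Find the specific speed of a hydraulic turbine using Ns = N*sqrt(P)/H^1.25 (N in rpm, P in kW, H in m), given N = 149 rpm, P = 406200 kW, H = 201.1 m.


Ns = 149 * 406200^0.5 / 201.1^1.25 = 125.3982


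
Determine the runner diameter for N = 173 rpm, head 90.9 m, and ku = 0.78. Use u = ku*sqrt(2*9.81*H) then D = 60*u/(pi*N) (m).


u = 0.78 * sqrt(2*9.81*90.9) = 32.9402 m/s
D = 60 * 32.9402 / (pi * 173) = 3.6365 m


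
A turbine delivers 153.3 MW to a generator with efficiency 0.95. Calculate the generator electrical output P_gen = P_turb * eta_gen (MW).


P_gen = 153.3 * 0.95 = 145.6350 MW


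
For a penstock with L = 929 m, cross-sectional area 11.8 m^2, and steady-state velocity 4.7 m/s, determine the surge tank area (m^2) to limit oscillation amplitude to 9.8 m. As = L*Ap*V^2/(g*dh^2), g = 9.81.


As = 929 * 11.8 * 4.7^2 / (9.81 * 9.8^2) = 257.0232 m^2


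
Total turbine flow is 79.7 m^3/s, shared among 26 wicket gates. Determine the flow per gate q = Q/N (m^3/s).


q = 79.7 / 26 = 3.0654 m^3/s


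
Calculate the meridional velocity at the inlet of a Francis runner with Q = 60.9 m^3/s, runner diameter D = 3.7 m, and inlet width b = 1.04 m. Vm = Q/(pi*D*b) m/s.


Vm = 60.9 / (pi * 3.7 * 1.04) = 5.0377 m/s


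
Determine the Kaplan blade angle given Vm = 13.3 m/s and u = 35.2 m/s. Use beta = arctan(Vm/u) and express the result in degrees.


beta = arctan(13.3 / 35.2) = 20.6986 degrees


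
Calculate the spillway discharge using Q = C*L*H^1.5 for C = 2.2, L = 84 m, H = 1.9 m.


Q = 2.2 * 84 * 1.9^1.5 = 483.9855 m^3/s


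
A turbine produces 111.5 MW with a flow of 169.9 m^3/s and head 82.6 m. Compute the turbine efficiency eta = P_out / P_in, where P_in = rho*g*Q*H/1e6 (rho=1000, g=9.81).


P_in = 1000 * 9.81 * 169.9 * 82.6 / 1e6 = 137.6710 MW
eta = 111.5 / 137.6710 = 0.8099


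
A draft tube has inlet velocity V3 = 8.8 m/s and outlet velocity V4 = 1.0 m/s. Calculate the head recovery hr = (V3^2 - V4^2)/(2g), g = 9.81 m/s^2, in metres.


hr = (8.8^2 - 1.0^2) / (2*9.81) = 3.8960 m


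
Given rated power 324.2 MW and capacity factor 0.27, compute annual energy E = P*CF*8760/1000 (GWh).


E = 324.2 * 0.27 * 8760 / 1000 = 766.7978 GWh


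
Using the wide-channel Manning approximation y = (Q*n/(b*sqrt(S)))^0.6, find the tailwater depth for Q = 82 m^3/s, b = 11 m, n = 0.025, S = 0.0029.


y = (82 * 0.025 / (11 * 0.0029^0.5))^0.6 = 2.1062 m


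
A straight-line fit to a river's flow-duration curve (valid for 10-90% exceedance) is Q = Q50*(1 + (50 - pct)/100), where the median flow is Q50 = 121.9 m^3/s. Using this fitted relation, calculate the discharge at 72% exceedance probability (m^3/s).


Q = 121.9 * (1 + (50 - 72)/100) = 95.0820 m^3/s


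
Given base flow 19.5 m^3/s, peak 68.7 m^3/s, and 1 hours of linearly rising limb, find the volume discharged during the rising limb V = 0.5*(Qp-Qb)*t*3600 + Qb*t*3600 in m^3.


V = 0.5*(68.7 - 19.5)*1*3600 + 19.5*1*3600 = 158760.0000 m^3


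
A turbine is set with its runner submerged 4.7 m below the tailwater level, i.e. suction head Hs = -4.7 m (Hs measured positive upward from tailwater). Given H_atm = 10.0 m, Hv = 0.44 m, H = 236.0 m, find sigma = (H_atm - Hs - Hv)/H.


sigma = (10.0 - (-4.7) - 0.44) / 236.0 = 0.0604


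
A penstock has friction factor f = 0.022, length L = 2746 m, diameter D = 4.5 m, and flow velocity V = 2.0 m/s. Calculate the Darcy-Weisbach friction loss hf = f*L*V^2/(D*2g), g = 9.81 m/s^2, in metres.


hf = 0.022 * 2746 * 2.0^2 / (4.5 * 2 * 9.81) = 2.7370 m


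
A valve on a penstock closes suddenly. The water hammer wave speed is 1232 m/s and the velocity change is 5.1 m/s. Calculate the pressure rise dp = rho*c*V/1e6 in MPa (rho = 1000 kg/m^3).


dp = 1000 * 1232 * 5.1 / 1e6 = 6.2832 MPa


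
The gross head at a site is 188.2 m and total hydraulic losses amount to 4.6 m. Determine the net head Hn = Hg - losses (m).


Hn = 188.2 - 4.6 = 183.6000 m


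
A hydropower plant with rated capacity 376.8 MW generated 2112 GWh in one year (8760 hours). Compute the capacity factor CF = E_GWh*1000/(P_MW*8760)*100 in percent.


CF = 2112 * 1000 / (376.8 * 8760) * 100 = 63.9851 %


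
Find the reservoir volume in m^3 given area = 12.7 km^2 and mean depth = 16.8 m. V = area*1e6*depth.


V = 12.7 * 1e6 * 16.8 = 2.1336e+08 m^3


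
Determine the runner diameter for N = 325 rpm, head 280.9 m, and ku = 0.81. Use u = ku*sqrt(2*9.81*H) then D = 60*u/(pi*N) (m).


u = 0.81 * sqrt(2*9.81*280.9) = 60.1327 m/s
D = 60 * 60.1327 / (pi * 325) = 3.5337 m


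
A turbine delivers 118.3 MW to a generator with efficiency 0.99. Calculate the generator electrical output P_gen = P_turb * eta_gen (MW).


P_gen = 118.3 * 0.99 = 117.1170 MW


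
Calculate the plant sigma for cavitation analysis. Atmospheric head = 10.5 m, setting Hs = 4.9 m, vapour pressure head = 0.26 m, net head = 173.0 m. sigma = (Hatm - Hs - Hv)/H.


sigma = (10.5 - 4.9 - 0.26) / 173.0 = 0.0309


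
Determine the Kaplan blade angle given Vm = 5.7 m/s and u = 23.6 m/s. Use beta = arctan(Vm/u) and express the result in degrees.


beta = arctan(5.7 / 23.6) = 13.5783 degrees


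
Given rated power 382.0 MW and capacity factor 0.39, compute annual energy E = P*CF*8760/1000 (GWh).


E = 382.0 * 0.39 * 8760 / 1000 = 1305.0648 GWh


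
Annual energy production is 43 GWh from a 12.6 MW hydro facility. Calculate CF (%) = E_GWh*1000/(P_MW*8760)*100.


CF = 43 * 1000 / (12.6 * 8760) * 100 = 38.9577 %


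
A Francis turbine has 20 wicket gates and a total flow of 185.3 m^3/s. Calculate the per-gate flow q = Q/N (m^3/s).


q = 185.3 / 20 = 9.2650 m^3/s


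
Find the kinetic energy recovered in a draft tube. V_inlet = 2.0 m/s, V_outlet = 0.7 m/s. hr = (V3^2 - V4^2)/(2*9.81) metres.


hr = (2.0^2 - 0.7^2) / (2*9.81) = 0.1789 m


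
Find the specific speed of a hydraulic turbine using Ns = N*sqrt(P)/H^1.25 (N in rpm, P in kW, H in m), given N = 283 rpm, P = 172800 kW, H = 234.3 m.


Ns = 283 * 172800^0.5 / 234.3^1.25 = 128.3344


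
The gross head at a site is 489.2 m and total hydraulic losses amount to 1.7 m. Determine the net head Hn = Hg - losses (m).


Hn = 489.2 - 1.7 = 487.5000 m


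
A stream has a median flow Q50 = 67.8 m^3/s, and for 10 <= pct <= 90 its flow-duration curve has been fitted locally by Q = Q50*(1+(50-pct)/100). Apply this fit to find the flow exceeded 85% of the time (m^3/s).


Q = 67.8 * (1 + (50 - 85)/100) = 44.0700 m^3/s


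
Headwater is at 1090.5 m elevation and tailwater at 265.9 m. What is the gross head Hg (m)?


Hg = 1090.5 - 265.9 = 824.6000 m


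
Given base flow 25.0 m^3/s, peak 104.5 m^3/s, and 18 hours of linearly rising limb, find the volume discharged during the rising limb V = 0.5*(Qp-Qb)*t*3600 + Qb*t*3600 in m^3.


V = 0.5*(104.5 - 25.0)*18*3600 + 25.0*18*3600 = 4.1958e+06 m^3


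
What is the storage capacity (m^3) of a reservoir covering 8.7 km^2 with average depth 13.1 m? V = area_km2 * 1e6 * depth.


V = 8.7 * 1e6 * 13.1 = 1.1397e+08 m^3


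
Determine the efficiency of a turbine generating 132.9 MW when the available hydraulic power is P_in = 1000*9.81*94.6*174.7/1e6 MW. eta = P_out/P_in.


P_in = 1000 * 9.81 * 94.6 * 174.7 / 1e6 = 162.1261 MW
eta = 132.9 / 162.1261 = 0.8197


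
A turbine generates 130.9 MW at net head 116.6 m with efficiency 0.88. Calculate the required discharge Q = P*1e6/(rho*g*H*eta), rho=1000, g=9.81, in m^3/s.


Q = 130.9 * 1e6 / (1000 * 9.81 * 116.6 * 0.88) = 130.0437 m^3/s


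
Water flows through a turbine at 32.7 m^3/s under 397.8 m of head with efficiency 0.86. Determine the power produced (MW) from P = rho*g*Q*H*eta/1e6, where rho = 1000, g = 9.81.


P = 1000 * 9.81 * 32.7 * 397.8 * 0.86 / 1e6 = 109.7438 MW


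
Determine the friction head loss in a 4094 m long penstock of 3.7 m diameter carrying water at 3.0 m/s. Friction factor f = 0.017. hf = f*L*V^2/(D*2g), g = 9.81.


hf = 0.017 * 4094 * 3.0^2 / (3.7 * 2 * 9.81) = 8.6286 m


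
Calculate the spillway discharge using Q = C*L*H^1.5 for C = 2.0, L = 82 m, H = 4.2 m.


Q = 2.0 * 82 * 4.2^1.5 = 1411.6199 m^3/s


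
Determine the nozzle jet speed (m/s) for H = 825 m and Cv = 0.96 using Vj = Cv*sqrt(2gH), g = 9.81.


Vj = 0.96 * sqrt(2*9.81*825) = 122.1371 m/s


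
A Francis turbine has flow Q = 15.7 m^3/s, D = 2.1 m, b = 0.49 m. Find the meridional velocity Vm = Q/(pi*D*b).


Vm = 15.7 / (pi * 2.1 * 0.49) = 4.8566 m/s


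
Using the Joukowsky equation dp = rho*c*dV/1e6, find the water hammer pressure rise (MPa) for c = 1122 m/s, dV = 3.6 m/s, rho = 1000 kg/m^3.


dp = 1000 * 1122 * 3.6 / 1e6 = 4.0392 MPa


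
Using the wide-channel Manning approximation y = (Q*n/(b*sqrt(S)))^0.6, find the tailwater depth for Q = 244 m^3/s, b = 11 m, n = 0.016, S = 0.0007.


y = (244 * 0.016 / (11 * 0.0007^0.5))^0.6 = 4.7483 m


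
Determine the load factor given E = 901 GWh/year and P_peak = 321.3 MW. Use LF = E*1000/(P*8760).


LF = 901 * 1000 / (321.3 * 8760) = 0.3201


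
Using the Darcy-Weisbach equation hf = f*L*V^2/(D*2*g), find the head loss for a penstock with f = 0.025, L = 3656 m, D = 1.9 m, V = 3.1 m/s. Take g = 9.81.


hf = 0.025 * 3656 * 3.1^2 / (1.9 * 2 * 9.81) = 23.5623 m


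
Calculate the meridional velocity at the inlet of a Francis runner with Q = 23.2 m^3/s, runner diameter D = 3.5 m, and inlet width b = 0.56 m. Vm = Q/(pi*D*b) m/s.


Vm = 23.2 / (pi * 3.5 * 0.56) = 3.7677 m/s


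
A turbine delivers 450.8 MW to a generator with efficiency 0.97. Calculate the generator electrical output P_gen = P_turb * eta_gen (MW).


P_gen = 450.8 * 0.97 = 437.2760 MW


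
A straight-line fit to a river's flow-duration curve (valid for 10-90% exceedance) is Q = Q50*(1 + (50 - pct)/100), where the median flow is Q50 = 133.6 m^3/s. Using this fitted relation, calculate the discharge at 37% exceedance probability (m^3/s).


Q = 133.6 * (1 + (50 - 37)/100) = 150.9680 m^3/s


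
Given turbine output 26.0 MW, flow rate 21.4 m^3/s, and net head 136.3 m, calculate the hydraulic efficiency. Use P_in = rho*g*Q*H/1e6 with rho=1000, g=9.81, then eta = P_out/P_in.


P_in = 1000 * 9.81 * 21.4 * 136.3 / 1e6 = 28.6140 MW
eta = 26.0 / 28.6140 = 0.9086


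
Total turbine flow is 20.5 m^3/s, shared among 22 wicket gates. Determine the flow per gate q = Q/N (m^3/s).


q = 20.5 / 22 = 0.9318 m^3/s


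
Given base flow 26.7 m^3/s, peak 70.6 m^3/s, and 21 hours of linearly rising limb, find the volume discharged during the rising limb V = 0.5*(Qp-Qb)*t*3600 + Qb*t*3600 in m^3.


V = 0.5*(70.6 - 26.7)*21*3600 + 26.7*21*3600 = 3.6779e+06 m^3


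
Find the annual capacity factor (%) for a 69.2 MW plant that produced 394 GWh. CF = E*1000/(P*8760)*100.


CF = 394 * 1000 / (69.2 * 8760) * 100 = 64.9959 %


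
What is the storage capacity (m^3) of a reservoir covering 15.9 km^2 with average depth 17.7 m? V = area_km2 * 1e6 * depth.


V = 15.9 * 1e6 * 17.7 = 2.8143e+08 m^3


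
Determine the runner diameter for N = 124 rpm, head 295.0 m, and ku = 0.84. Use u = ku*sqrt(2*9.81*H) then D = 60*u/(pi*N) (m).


u = 0.84 * sqrt(2*9.81*295.0) = 63.9057 m/s
D = 60 * 63.9057 / (pi * 124) = 9.8428 m


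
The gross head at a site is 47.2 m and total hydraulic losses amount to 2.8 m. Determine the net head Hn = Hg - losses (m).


Hn = 47.2 - 2.8 = 44.4000 m


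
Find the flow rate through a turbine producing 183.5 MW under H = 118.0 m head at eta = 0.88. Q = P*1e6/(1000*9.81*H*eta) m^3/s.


Q = 183.5 * 1e6 / (1000 * 9.81 * 118.0 * 0.88) = 180.1368 m^3/s


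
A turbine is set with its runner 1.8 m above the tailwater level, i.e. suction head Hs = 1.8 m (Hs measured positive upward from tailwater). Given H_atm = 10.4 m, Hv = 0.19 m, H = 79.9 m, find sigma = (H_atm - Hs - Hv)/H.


sigma = (10.4 - 1.8 - 0.19) / 79.9 = 0.1053


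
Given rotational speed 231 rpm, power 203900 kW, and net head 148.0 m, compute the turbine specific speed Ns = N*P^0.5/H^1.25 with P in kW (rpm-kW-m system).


Ns = 231 * 203900^0.5 / 148.0^1.25 = 202.0661


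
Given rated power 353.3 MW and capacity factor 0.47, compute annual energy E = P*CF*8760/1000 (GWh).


E = 353.3 * 0.47 * 8760 / 1000 = 1454.6068 GWh


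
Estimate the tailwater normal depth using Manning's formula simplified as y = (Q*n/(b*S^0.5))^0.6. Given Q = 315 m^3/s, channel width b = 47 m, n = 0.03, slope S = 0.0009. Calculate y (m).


y = (315 * 0.03 / (47 * 0.0009^0.5))^0.6 = 3.1313 m


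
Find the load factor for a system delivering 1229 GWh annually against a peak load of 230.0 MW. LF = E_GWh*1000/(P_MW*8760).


LF = 1229 * 1000 / (230.0 * 8760) = 0.6100


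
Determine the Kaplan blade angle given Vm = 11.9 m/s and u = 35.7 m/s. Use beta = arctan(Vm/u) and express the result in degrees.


beta = arctan(11.9 / 35.7) = 18.4349 degrees


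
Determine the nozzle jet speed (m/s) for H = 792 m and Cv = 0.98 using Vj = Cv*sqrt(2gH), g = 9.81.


Vj = 0.98 * sqrt(2*9.81*792) = 122.1626 m/s


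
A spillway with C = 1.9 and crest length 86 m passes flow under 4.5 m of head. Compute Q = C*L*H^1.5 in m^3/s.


Q = 1.9 * 86 * 4.5^1.5 = 1559.8068 m^3/s


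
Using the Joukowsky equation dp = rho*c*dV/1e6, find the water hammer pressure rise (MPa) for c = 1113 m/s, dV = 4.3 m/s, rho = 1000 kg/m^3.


dp = 1000 * 1113 * 4.3 / 1e6 = 4.7859 MPa


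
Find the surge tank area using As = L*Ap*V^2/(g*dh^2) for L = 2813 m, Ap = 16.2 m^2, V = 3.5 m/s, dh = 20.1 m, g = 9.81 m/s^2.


As = 2813 * 16.2 * 3.5^2 / (9.81 * 20.1^2) = 140.8509 m^2


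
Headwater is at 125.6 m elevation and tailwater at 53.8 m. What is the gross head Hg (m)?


Hg = 125.6 - 53.8 = 71.8000 m


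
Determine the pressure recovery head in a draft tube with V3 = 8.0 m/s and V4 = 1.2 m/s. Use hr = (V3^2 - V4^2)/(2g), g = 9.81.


hr = (8.0^2 - 1.2^2) / (2*9.81) = 3.1886 m


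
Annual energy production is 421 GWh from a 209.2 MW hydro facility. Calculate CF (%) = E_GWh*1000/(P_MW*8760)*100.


CF = 421 * 1000 / (209.2 * 8760) * 100 = 22.9729 %


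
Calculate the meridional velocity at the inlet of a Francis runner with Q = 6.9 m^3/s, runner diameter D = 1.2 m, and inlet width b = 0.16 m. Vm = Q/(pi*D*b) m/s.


Vm = 6.9 / (pi * 1.2 * 0.16) = 11.4393 m/s


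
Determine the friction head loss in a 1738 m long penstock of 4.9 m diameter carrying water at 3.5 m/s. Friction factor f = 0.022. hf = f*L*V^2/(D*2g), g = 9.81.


hf = 0.022 * 1738 * 3.5^2 / (4.9 * 2 * 9.81) = 4.8721 m


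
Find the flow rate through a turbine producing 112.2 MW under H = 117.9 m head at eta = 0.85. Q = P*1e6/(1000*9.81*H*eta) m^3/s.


Q = 112.2 * 1e6 / (1000 * 9.81 * 117.9 * 0.85) = 114.1277 m^3/s


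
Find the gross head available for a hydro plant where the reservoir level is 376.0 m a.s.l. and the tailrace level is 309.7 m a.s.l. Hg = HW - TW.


Hg = 376.0 - 309.7 = 66.3000 m


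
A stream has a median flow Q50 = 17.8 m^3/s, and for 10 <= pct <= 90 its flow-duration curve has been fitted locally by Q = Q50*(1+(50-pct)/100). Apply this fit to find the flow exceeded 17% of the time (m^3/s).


Q = 17.8 * (1 + (50 - 17)/100) = 23.6740 m^3/s


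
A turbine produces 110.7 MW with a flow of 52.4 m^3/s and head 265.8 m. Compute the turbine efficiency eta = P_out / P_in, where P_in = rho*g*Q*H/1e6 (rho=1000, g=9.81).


P_in = 1000 * 9.81 * 52.4 * 265.8 / 1e6 = 136.6329 MW
eta = 110.7 / 136.6329 = 0.8102


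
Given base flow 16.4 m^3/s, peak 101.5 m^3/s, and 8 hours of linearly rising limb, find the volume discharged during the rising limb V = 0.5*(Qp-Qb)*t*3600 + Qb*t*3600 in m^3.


V = 0.5*(101.5 - 16.4)*8*3600 + 16.4*8*3600 = 1.6978e+06 m^3


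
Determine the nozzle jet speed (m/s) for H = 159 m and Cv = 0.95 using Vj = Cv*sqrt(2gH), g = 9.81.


Vj = 0.95 * sqrt(2*9.81*159) = 53.0605 m/s


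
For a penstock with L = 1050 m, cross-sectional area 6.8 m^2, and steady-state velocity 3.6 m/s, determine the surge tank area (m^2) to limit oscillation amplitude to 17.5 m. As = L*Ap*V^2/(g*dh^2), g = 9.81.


As = 1050 * 6.8 * 3.6^2 / (9.81 * 17.5^2) = 30.8005 m^2


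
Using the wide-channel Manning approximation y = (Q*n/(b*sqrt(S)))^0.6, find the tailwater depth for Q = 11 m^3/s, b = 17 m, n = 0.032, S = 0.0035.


y = (11 * 0.032 / (17 * 0.0035^0.5))^0.6 = 0.5326 m


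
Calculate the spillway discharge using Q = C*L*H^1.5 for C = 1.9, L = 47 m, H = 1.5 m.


Q = 1.9 * 47 * 1.5^1.5 = 164.0546 m^3/s


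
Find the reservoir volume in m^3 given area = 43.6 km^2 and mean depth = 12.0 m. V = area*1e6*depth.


V = 43.6 * 1e6 * 12.0 = 5.2320e+08 m^3


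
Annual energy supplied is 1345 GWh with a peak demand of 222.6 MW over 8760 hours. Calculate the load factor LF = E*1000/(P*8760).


LF = 1345 * 1000 / (222.6 * 8760) = 0.6898


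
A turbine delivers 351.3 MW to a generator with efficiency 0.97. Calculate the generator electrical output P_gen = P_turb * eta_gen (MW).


P_gen = 351.3 * 0.97 = 340.7610 MW


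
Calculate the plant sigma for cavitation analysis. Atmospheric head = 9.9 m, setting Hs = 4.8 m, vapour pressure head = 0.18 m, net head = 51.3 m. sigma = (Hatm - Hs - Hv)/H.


sigma = (9.9 - 4.8 - 0.18) / 51.3 = 0.0959


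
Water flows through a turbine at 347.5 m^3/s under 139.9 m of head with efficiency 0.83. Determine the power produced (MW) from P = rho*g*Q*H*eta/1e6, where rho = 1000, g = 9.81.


P = 1000 * 9.81 * 347.5 * 139.9 * 0.83 / 1e6 = 395.8400 MW


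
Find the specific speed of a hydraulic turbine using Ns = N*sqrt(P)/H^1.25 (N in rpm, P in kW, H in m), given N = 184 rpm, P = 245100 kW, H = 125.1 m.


Ns = 184 * 245100^0.5 / 125.1^1.25 = 217.7298


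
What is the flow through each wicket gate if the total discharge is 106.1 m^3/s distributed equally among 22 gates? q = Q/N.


q = 106.1 / 22 = 4.8227 m^3/s


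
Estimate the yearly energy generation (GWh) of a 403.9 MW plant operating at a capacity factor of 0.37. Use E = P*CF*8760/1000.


E = 403.9 * 0.37 * 8760 / 1000 = 1309.1207 GWh


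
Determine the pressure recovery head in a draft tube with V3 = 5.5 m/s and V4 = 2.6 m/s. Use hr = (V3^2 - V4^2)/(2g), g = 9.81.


hr = (5.5^2 - 2.6^2) / (2*9.81) = 1.1972 m


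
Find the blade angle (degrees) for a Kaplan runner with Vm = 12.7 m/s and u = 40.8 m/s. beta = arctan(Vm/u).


beta = arctan(12.7 / 40.8) = 17.2900 degrees


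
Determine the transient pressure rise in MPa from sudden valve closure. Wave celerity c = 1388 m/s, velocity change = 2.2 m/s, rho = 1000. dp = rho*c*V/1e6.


dp = 1000 * 1388 * 2.2 / 1e6 = 3.0536 MPa


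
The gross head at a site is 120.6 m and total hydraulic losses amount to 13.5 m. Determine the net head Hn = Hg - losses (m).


Hn = 120.6 - 13.5 = 107.1000 m


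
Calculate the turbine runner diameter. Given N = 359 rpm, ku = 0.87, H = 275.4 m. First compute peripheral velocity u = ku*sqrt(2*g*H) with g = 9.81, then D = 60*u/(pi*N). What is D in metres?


u = 0.87 * sqrt(2*9.81*275.4) = 63.9515 m/s
D = 60 * 63.9515 / (pi * 359) = 3.4022 m


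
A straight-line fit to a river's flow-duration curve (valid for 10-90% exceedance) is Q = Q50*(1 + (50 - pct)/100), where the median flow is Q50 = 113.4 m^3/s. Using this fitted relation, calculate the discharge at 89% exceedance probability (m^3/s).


Q = 113.4 * (1 + (50 - 89)/100) = 69.1740 m^3/s


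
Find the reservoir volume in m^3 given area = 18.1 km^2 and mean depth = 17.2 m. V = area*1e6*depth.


V = 18.1 * 1e6 * 17.2 = 3.1132e+08 m^3


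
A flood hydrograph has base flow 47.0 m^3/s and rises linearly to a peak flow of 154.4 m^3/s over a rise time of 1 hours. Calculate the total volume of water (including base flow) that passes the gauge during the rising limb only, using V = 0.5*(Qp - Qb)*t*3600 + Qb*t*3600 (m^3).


V = 0.5*(154.4 - 47.0)*1*3600 + 47.0*1*3600 = 362520.0000 m^3


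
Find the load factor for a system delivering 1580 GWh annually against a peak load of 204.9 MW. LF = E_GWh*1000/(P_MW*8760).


LF = 1580 * 1000 / (204.9 * 8760) = 0.8803


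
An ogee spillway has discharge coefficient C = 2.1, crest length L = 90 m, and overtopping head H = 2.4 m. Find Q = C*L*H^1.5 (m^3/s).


Q = 2.1 * 90 * 2.4^1.5 = 702.7141 m^3/s


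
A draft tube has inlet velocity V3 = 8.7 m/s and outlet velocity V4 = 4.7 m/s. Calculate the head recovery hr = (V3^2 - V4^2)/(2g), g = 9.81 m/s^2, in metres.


hr = (8.7^2 - 4.7^2) / (2*9.81) = 2.7319 m


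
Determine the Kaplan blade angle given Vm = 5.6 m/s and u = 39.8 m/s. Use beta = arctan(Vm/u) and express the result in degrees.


beta = arctan(5.6 / 39.8) = 8.0091 degrees


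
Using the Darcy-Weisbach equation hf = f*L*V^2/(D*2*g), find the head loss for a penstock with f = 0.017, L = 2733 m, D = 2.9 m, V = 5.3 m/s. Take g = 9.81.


hf = 0.017 * 2733 * 5.3^2 / (2.9 * 2 * 9.81) = 22.9374 m


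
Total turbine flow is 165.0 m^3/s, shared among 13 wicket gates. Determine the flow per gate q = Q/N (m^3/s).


q = 165.0 / 13 = 12.6923 m^3/s


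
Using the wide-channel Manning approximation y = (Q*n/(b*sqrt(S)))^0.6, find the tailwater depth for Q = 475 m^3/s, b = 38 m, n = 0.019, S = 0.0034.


y = (475 * 0.019 / (38 * 0.0034^0.5))^0.6 = 2.3225 m


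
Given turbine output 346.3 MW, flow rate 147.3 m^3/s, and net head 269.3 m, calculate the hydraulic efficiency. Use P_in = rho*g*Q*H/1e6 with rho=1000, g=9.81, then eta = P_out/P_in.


P_in = 1000 * 9.81 * 147.3 * 269.3 / 1e6 = 389.1420 MW
eta = 346.3 / 389.1420 = 0.8899


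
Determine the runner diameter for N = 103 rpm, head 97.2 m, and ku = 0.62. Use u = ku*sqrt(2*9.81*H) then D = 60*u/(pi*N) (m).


u = 0.62 * sqrt(2*9.81*97.2) = 27.0754 m/s
D = 60 * 27.0754 / (pi * 103) = 5.0204 m


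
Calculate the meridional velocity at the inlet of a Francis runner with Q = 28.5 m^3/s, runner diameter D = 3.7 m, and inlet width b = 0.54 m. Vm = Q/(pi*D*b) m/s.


Vm = 28.5 / (pi * 3.7 * 0.54) = 4.5405 m/s


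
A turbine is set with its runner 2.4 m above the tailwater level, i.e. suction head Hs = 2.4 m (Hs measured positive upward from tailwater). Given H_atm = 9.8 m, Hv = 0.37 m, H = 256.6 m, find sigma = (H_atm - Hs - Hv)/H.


sigma = (9.8 - 2.4 - 0.37) / 256.6 = 0.0274


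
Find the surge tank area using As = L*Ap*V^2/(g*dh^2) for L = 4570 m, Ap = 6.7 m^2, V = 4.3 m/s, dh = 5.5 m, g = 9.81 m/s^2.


As = 4570 * 6.7 * 4.3^2 / (9.81 * 5.5^2) = 1907.8030 m^2


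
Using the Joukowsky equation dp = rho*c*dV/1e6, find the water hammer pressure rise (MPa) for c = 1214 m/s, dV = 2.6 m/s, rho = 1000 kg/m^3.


dp = 1000 * 1214 * 2.6 / 1e6 = 3.1564 MPa


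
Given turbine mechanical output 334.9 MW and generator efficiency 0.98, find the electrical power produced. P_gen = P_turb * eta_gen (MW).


P_gen = 334.9 * 0.98 = 328.2020 MW
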